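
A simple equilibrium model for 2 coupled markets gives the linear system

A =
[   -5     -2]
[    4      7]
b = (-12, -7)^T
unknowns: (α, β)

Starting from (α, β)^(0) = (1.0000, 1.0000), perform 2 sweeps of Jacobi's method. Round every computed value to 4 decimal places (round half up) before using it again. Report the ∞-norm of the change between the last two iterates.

Iteration 1:
  α = (-12 - (-2)·1.0000) / (-5) = 2.0000
  β = (-7 - (4)·1.0000) / (7) = -1.5714
Iteration 2:
  α = (-12 - (-2)·-1.5714) / (-5) = 3.0286
  β = (-7 - (4)·2.0000) / (7) = -2.1429
Change: (1.0286, -0.5715) → max |·| = 1.0286

1.0286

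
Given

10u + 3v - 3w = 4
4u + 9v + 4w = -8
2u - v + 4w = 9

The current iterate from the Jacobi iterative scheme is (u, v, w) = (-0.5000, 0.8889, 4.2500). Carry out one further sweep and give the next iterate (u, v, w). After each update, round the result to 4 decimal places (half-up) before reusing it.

One sweep:
  u = (4 - (3)·0.8889 - (-3)·4.2500) / (10) = 1.4083
  v = (-8 - (4)·-0.5000 - (4)·4.2500) / (9) = -2.5556
  w = (9 - (2)·-0.5000 - (-1)·0.8889) / (4) = 2.7222

(1.4083, -2.5556, 2.7222)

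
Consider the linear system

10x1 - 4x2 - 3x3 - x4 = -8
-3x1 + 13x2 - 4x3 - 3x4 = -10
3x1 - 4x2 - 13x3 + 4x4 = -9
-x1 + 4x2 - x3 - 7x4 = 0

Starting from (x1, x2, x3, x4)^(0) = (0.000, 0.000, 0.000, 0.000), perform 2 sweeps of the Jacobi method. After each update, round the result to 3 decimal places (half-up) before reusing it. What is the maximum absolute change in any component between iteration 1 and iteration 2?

0.424

Iteration 1:
  x1 = (-8 - (-4)·0.000 - (-3)·0.000 - (-1)·0.000) / (10) = -0.800
  x2 = (-10 - (-3)·0.000 - (-4)·0.000 - (-3)·0.000) / (13) = -0.769
  x3 = (-9 - (3)·0.000 - (-4)·0.000 - (4)·0.000) / (-13) = 0.692
  x4 = (0 - (-1)·0.000 - (4)·0.000 - (-1)·0.000) / (-7) = 0.000
Iteration 2:
  x1 = (-8 - (-4)·-0.769 - (-3)·0.692 - (-1)·0.000) / (10) = -0.900
  x2 = (-10 - (-3)·-0.800 - (-4)·0.692 - (-3)·0.000) / (13) = -0.741
  x3 = (-9 - (3)·-0.800 - (-4)·-0.769 - (4)·0.000) / (-13) = 0.744
  x4 = (0 - (-1)·-0.800 - (4)·-0.769 - (-1)·0.692) / (-7) = -0.424
Change: (-0.100, 0.028, 0.052, -0.424) → max |·| = 0.424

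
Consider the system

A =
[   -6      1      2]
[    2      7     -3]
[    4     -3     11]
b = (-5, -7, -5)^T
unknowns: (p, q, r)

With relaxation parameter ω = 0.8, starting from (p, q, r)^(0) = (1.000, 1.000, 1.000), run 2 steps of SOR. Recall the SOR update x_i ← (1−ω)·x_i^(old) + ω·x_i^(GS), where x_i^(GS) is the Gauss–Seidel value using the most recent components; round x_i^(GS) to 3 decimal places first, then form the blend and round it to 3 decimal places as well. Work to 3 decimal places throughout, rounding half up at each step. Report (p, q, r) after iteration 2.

(0.673, -1.286, -0.970)

Iteration 1:
  p: GS value = (-5 - (1)·1.000 - (2)·1.000) / (-6) = 1.333;  p ← (1−ω)·1.000 + ω·1.333 = 1.266
  q: GS value = (-7 - (2)·1.266 - (-3)·1.000) / (7) = -0.933;  q ← (1−ω)·1.000 + ω·-0.933 = -0.546
  r: GS value = (-5 - (4)·1.266 - (-3)·-0.546) / (11) = -1.064;  r ← (1−ω)·1.000 + ω·-1.064 = -0.651
Iteration 2:
  p: GS value = (-5 - (1)·-0.546 - (2)·-0.651) / (-6) = 0.525;  p ← (1−ω)·1.266 + ω·0.525 = 0.673
  q: GS value = (-7 - (2)·0.673 - (-3)·-0.651) / (7) = -1.471;  q ← (1−ω)·-0.546 + ω·-1.471 = -1.286
  r: GS value = (-5 - (4)·0.673 - (-3)·-1.286) / (11) = -1.050;  r ← (1−ω)·-0.651 + ω·-1.050 = -0.970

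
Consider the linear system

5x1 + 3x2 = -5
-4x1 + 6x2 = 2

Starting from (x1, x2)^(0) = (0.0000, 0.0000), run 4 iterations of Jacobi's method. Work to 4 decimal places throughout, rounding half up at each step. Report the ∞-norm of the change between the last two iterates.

0.2667

Iteration 1:
  x1 = (-5 - (3)·0.0000) / (5) = -1.0000
  x2 = (2 - (-4)·0.0000) / (6) = 0.3333
Iteration 2:
  x1 = (-5 - (3)·0.3333) / (5) = -1.2000
  x2 = (2 - (-4)·-1.0000) / (6) = -0.3333
Iteration 3:
  x1 = (-5 - (3)·-0.3333) / (5) = -0.8000
  x2 = (2 - (-4)·-1.2000) / (6) = -0.4667
Iteration 4:
  x1 = (-5 - (3)·-0.4667) / (5) = -0.7200
  x2 = (2 - (-4)·-0.8000) / (6) = -0.2000
Change: (0.0800, 0.2667) → max |·| = 0.2667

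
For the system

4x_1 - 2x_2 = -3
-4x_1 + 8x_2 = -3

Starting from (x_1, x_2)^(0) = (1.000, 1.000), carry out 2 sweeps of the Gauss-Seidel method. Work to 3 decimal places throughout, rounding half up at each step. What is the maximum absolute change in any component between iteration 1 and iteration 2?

0.750

Iteration 1:
  x_1 = (-3 - (-2)·1.000) / (4) = -0.250
  x_2 = (-3 - (-4)·-0.250) / (8) = -0.500
Iteration 2:
  x_1 = (-3 - (-2)·-0.500) / (4) = -1.000
  x_2 = (-3 - (-4)·-1.000) / (8) = -0.875
Change: (-0.750, -0.375) → max |·| = 0.750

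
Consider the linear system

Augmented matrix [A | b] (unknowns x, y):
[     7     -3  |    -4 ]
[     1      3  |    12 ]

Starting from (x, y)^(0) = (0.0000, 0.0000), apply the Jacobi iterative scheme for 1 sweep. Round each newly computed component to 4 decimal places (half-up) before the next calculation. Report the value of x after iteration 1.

Iteration 1:
  x = (-4 - (-3)·0.0000) / (7) = -0.5714
  y = (12 - (1)·0.0000) / (3) = 4.0000

-0.5714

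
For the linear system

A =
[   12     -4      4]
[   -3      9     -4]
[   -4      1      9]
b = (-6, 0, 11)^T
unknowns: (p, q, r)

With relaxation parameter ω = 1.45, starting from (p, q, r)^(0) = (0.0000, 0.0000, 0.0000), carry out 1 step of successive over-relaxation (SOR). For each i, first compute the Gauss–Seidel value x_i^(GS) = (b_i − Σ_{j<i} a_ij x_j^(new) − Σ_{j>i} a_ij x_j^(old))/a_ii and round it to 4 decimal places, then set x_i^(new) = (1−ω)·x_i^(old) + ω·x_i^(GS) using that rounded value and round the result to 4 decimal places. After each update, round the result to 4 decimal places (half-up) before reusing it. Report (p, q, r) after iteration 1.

(-0.7250, -0.3505, 1.3614)

Iteration 1:
  p: GS value = (-6 - (-4)·0.0000 - (4)·0.0000) / (12) = -0.5000;  p ← (1−ω)·0.0000 + ω·-0.5000 = -0.7250
  q: GS value = (0 - (-3)·-0.7250 - (-4)·0.0000) / (9) = -0.2417;  q ← (1−ω)·0.0000 + ω·-0.2417 = -0.3505
  r: GS value = (11 - (-4)·-0.7250 - (1)·-0.3505) / (9) = 0.9389;  r ← (1−ω)·0.0000 + ω·0.9389 = 1.3614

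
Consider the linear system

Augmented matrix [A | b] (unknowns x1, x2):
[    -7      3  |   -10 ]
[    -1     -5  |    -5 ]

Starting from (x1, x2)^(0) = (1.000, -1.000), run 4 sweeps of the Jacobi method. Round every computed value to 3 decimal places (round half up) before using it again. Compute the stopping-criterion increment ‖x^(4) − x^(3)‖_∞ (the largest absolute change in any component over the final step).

Iteration 1:
  x1 = (-10 - (3)·-1.000) / (-7) = 1.000
  x2 = (-5 - (-1)·1.000) / (-5) = 0.800
Iteration 2:
  x1 = (-10 - (3)·0.800) / (-7) = 1.771
  x2 = (-5 - (-1)·1.000) / (-5) = 0.800
Iteration 3:
  x1 = (-10 - (3)·0.800) / (-7) = 1.771
  x2 = (-5 - (-1)·1.771) / (-5) = 0.646
Iteration 4:
  x1 = (-10 - (3)·0.646) / (-7) = 1.705
  x2 = (-5 - (-1)·1.771) / (-5) = 0.646
Change: (-0.066, 0.000) → max |·| = 0.066

0.066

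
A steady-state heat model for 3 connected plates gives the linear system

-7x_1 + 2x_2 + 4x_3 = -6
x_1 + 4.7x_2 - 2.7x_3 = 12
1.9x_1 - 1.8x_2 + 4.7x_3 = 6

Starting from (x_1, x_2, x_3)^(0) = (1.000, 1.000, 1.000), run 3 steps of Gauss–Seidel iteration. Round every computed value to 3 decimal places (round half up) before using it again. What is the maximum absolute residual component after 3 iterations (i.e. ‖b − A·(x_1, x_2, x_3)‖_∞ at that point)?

0.312

Iteration 1:
  x_1 = (-6 - (2)·1.000 - (4)·1.000) / (-7) = 1.714
  x_2 = (12 - (1)·1.714 - (-2.7)·1.000) / (4.7) = 2.763
  x_3 = (6 - (1.9)·1.714 - (-1.8)·2.763) / (4.7) = 1.642
Iteration 2:
  x_1 = (-6 - (2)·2.763 - (4)·1.642) / (-7) = 2.585
  x_2 = (12 - (1)·2.585 - (-2.7)·1.642) / (4.7) = 2.946
  x_3 = (6 - (1.9)·2.585 - (-1.8)·2.946) / (4.7) = 1.360
Iteration 3:
  x_1 = (-6 - (2)·2.946 - (4)·1.360) / (-7) = 2.476
  x_2 = (12 - (1)·2.476 - (-2.7)·1.360) / (4.7) = 2.808
  x_3 = (6 - (1.9)·2.476 - (-1.8)·2.808) / (4.7) = 1.351
Residual b − A·x = (0.312, -0.026, 0.000); ∞-norm = 0.312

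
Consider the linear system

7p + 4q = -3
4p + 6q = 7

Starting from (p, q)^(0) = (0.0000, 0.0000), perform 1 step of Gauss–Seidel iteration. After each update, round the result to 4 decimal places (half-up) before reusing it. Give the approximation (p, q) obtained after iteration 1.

(-0.4286, 1.4524)

Iteration 1:
  p = (-3 - (4)·0.0000) / (7) = -0.4286
  q = (7 - (4)·-0.4286) / (6) = 1.4524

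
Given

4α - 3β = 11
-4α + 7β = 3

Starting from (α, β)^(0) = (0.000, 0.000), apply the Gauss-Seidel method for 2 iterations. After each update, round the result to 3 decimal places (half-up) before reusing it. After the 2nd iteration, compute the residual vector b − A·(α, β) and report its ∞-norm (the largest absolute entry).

Iteration 1:
  α = (11 - (-3)·0.000) / (4) = 2.750
  β = (3 - (-4)·2.750) / (7) = 2.000
Iteration 2:
  α = (11 - (-3)·2.000) / (4) = 4.250
  β = (3 - (-4)·4.250) / (7) = 2.857
Residual b − A·x = (2.571, 0.001); ∞-norm = 2.571

2.571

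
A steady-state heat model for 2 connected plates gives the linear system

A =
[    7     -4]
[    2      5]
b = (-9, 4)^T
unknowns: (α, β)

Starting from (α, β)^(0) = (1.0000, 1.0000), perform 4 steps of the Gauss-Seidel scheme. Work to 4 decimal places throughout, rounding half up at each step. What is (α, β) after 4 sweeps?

Iteration 1:
  α = (-9 - (-4)·1.0000) / (7) = -0.7143
  β = (4 - (2)·-0.7143) / (5) = 1.0857
Iteration 2:
  α = (-9 - (-4)·1.0857) / (7) = -0.6653
  β = (4 - (2)·-0.6653) / (5) = 1.0661
Iteration 3:
  α = (-9 - (-4)·1.0661) / (7) = -0.6765
  β = (4 - (2)·-0.6765) / (5) = 1.0706
Iteration 4:
  α = (-9 - (-4)·1.0706) / (7) = -0.6739
  β = (4 - (2)·-0.6739) / (5) = 1.0696

(-0.6739, 1.0696)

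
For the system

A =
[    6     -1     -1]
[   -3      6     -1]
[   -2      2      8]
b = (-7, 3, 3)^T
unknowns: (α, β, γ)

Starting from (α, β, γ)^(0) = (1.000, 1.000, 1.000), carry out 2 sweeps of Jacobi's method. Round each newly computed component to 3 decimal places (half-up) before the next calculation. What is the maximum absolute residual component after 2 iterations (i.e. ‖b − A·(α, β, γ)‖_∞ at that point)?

Iteration 1:
  α = (-7 - (-1)·1.000 - (-1)·1.000) / (6) = -0.833
  β = (3 - (-3)·1.000 - (-1)·1.000) / (6) = 1.167
  γ = (3 - (-2)·1.000 - (2)·1.000) / (8) = 0.375
Iteration 2:
  α = (-7 - (-1)·1.167 - (-1)·0.375) / (6) = -0.910
  β = (3 - (-3)·-0.833 - (-1)·0.375) / (6) = 0.146
  γ = (3 - (-2)·-0.833 - (2)·1.167) / (8) = -0.125
Residual b − A·x = (-1.519, -0.731, 1.888); ∞-norm = 1.888

1.888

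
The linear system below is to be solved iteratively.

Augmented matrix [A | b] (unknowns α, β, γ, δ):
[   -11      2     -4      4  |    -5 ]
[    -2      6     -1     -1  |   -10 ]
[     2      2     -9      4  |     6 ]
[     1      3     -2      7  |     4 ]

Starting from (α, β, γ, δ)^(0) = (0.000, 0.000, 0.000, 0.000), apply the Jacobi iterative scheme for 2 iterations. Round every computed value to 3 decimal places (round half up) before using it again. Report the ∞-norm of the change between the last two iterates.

0.459

Iteration 1:
  α = (-5 - (2)·0.000 - (-4)·0.000 - (4)·0.000) / (-11) = 0.455
  β = (-10 - (-2)·0.000 - (-1)·0.000 - (-1)·0.000) / (6) = -1.667
  γ = (6 - (2)·0.000 - (2)·0.000 - (4)·0.000) / (-9) = -0.667
  δ = (4 - (1)·0.000 - (3)·0.000 - (-2)·0.000) / (7) = 0.571
Iteration 2:
  α = (-5 - (2)·-1.667 - (-4)·-0.667 - (4)·0.571) / (-11) = 0.602
  β = (-10 - (-2)·0.455 - (-1)·-0.667 - (-1)·0.571) / (6) = -1.531
  γ = (6 - (2)·0.455 - (2)·-1.667 - (4)·0.571) / (-9) = -0.682
  δ = (4 - (1)·0.455 - (3)·-1.667 - (-2)·-0.667) / (7) = 1.030
Change: (0.147, 0.136, -0.015, 0.459) → max |·| = 0.459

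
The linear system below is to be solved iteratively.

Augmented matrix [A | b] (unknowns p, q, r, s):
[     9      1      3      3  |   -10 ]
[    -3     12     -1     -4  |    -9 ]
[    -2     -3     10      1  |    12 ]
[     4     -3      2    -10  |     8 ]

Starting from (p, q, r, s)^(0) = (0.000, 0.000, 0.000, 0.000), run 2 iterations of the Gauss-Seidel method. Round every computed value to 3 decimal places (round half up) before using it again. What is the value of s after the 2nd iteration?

Iteration 1:
  p = (-10 - (1)·0.000 - (3)·0.000 - (3)·0.000) / (9) = -1.111
  q = (-9 - (-3)·-1.111 - (-1)·0.000 - (-4)·0.000) / (12) = -1.028
  r = (12 - (-2)·-1.111 - (-3)·-1.028 - (1)·0.000) / (10) = 0.669
  s = (8 - (4)·-1.111 - (-3)·-1.028 - (2)·0.669) / (-10) = -0.802
Iteration 2:
  p = (-10 - (1)·-1.028 - (3)·0.669 - (3)·-0.802) / (9) = -0.953
  q = (-9 - (-3)·-0.953 - (-1)·0.669 - (-4)·-0.802) / (12) = -1.200
  r = (12 - (-2)·-0.953 - (-3)·-1.200 - (1)·-0.802) / (10) = 0.730
  s = (8 - (4)·-0.953 - (-3)·-1.200 - (2)·0.730) / (-10) = -0.675

-0.675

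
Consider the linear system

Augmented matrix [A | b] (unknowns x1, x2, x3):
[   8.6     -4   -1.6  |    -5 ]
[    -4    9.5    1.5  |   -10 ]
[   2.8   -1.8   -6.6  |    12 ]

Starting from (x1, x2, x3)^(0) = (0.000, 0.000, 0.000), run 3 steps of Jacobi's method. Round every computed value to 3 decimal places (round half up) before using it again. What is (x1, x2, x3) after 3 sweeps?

Iteration 1:
  x1 = (-5 - (-4)·0.000 - (-1.6)·0.000) / (8.6) = -0.581
  x2 = (-10 - (-4)·0.000 - (1.5)·0.000) / (9.5) = -1.053
  x3 = (12 - (2.8)·0.000 - (-1.8)·0.000) / (-6.6) = -1.818
Iteration 2:
  x1 = (-5 - (-4)·-1.053 - (-1.6)·-1.818) / (8.6) = -1.409
  x2 = (-10 - (-4)·-0.581 - (1.5)·-1.818) / (9.5) = -1.010
  x3 = (12 - (2.8)·-0.581 - (-1.8)·-1.053) / (-6.6) = -1.777
Iteration 3:
  x1 = (-5 - (-4)·-1.010 - (-1.6)·-1.777) / (8.6) = -1.382
  x2 = (-10 - (-4)·-1.409 - (1.5)·-1.777) / (9.5) = -1.365
  x3 = (12 - (2.8)·-1.409 - (-1.8)·-1.010) / (-6.6) = -2.140

(-1.382, -1.365, -2.140)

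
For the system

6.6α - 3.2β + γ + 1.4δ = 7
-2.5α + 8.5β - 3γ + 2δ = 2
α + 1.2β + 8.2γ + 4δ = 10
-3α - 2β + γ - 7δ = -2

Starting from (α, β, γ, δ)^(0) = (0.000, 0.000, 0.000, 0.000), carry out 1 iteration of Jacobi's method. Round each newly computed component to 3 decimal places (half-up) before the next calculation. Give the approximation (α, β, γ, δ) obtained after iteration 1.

Iteration 1:
  α = (7 - (-3.2)·0.000 - (1)·0.000 - (1.4)·0.000) / (6.6) = 1.061
  β = (2 - (-2.5)·0.000 - (-3)·0.000 - (2)·0.000) / (8.5) = 0.235
  γ = (10 - (1)·0.000 - (1.2)·0.000 - (4)·0.000) / (8.2) = 1.220
  δ = (-2 - (-3)·0.000 - (-2)·0.000 - (1)·0.000) / (-7) = 0.286

(1.061, 0.235, 1.220, 0.286)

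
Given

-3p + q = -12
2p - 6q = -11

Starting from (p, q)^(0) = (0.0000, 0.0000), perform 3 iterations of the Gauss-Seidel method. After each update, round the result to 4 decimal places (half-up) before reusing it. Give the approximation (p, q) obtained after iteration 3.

(5.1728, 3.5576)

Iteration 1:
  p = (-12 - (1)·0.0000) / (-3) = 4.0000
  q = (-11 - (2)·4.0000) / (-6) = 3.1667
Iteration 2:
  p = (-12 - (1)·3.1667) / (-3) = 5.0556
  q = (-11 - (2)·5.0556) / (-6) = 3.5185
Iteration 3:
  p = (-12 - (1)·3.5185) / (-3) = 5.1728
  q = (-11 - (2)·5.1728) / (-6) = 3.5576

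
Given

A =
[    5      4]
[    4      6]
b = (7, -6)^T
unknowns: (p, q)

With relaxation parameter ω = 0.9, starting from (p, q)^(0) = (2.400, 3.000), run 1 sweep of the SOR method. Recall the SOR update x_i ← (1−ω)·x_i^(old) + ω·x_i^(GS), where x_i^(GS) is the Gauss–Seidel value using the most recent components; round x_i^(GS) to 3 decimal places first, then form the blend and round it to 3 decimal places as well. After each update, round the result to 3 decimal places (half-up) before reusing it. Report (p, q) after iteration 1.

(-0.660, -0.204)

Iteration 1:
  p: GS value = (7 - (4)·3.000) / (5) = -1.000;  p ← (1−ω)·2.400 + ω·-1.000 = -0.660
  q: GS value = (-6 - (4)·-0.660) / (6) = -0.560;  q ← (1−ω)·3.000 + ω·-0.560 = -0.204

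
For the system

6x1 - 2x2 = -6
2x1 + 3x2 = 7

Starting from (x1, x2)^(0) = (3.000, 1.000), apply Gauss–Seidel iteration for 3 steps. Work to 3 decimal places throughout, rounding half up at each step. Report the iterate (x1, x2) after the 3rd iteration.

(-0.206, 2.471)

Iteration 1:
  x1 = (-6 - (-2)·1.000) / (6) = -0.667
  x2 = (7 - (2)·-0.667) / (3) = 2.778
Iteration 2:
  x1 = (-6 - (-2)·2.778) / (6) = -0.074
  x2 = (7 - (2)·-0.074) / (3) = 2.383
Iteration 3:
  x1 = (-6 - (-2)·2.383) / (6) = -0.206
  x2 = (7 - (2)·-0.206) / (3) = 2.471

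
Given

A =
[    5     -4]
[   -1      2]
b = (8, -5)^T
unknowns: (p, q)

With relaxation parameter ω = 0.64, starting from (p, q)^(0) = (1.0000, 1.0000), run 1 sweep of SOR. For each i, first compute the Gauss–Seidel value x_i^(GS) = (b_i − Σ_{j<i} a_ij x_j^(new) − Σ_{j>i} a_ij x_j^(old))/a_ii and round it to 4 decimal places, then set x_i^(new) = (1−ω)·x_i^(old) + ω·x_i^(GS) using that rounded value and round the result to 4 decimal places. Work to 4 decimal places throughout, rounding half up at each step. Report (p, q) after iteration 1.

Iteration 1:
  p: GS value = (8 - (-4)·1.0000) / (5) = 2.4000;  p ← (1−ω)·1.0000 + ω·2.4000 = 1.8960
  q: GS value = (-5 - (-1)·1.8960) / (2) = -1.5520;  q ← (1−ω)·1.0000 + ω·-1.5520 = -0.6333

(1.8960, -0.6333)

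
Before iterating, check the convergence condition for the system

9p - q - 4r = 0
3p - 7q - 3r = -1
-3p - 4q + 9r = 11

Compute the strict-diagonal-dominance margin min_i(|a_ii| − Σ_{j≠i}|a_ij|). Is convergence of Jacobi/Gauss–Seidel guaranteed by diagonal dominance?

row 1: |9| − (1+4) = 4
row 2: |-7| − (3+3) = 1
row 3: |9| − (3+4) = 2
minimum over rows = 1 → strictly diagonally dominant (convergence guaranteed)

1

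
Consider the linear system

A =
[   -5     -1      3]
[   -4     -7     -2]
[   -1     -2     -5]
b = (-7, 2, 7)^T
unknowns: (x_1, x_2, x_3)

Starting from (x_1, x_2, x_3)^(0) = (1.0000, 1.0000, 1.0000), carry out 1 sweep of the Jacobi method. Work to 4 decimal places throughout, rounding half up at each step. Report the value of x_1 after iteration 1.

Iteration 1:
  x_1 = (-7 - (-1)·1.0000 - (3)·1.0000) / (-5) = 1.8000
  x_2 = (2 - (-4)·1.0000 - (-2)·1.0000) / (-7) = -1.1429
  x_3 = (7 - (-1)·1.0000 - (-2)·1.0000) / (-5) = -2.0000

1.8000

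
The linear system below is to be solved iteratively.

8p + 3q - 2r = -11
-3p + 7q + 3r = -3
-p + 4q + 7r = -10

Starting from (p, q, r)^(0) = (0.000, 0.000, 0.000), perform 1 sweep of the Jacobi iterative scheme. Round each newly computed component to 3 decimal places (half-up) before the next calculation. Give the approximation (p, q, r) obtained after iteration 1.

Iteration 1:
  p = (-11 - (3)·0.000 - (-2)·0.000) / (8) = -1.375
  q = (-3 - (-3)·0.000 - (3)·0.000) / (7) = -0.429
  r = (-10 - (-1)·0.000 - (4)·0.000) / (7) = -1.429

(-1.375, -0.429, -1.429)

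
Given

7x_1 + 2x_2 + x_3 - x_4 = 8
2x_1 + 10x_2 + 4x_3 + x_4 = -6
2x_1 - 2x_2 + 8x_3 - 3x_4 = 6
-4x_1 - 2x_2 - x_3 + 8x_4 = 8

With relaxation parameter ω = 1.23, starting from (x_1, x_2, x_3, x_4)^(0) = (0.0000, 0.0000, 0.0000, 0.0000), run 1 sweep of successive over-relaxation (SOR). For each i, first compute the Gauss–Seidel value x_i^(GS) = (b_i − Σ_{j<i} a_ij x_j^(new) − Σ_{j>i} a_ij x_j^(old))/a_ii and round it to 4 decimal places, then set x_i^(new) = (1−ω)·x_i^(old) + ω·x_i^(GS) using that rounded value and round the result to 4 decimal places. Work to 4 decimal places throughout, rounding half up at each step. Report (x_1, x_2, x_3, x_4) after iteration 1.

Iteration 1:
  x_1: GS value = (8 - (2)·0.0000 - (1)·0.0000 - (-1)·0.0000) / (7) = 1.1429;  x_1 ← (1−ω)·0.0000 + ω·1.1429 = 1.4058
  x_2: GS value = (-6 - (2)·1.4058 - (4)·0.0000 - (1)·0.0000) / (10) = -0.8812;  x_2 ← (1−ω)·0.0000 + ω·-0.8812 = -1.0839
  x_3: GS value = (6 - (2)·1.4058 - (-2)·-1.0839 - (-3)·0.0000) / (8) = 0.1276;  x_3 ← (1−ω)·0.0000 + ω·0.1276 = 0.1569
  x_4: GS value = (8 - (-4)·1.4058 - (-2)·-1.0839 - (-1)·0.1569) / (8) = 1.4515;  x_4 ← (1−ω)·0.0000 + ω·1.4515 = 1.7853

(1.4058, -1.0839, 0.1569, 1.7853)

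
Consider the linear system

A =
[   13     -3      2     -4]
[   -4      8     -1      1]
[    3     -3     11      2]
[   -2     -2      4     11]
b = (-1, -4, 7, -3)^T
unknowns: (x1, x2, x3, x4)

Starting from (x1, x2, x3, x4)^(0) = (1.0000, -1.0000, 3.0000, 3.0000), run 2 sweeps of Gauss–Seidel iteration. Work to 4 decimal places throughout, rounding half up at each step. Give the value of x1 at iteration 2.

-0.2559

Iteration 1:
  x1 = (-1 - (-3)·-1.0000 - (2)·3.0000 - (-4)·3.0000) / (13) = 0.1538
  x2 = (-4 - (-4)·0.1538 - (-1)·3.0000 - (1)·3.0000) / (8) = -0.4231
  x3 = (7 - (3)·0.1538 - (-3)·-0.4231 - (2)·3.0000) / (11) = -0.0664
  x4 = (-3 - (-2)·0.1538 - (-2)·-0.4231 - (4)·-0.0664) / (11) = -0.2975
Iteration 2:
  x1 = (-1 - (-3)·-0.4231 - (2)·-0.0664 - (-4)·-0.2975) / (13) = -0.2559
  x2 = (-4 - (-4)·-0.2559 - (-1)·-0.0664 - (1)·-0.2975) / (8) = -0.5991
  x3 = (7 - (3)·-0.2559 - (-3)·-0.5991 - (2)·-0.2975) / (11) = 0.5969
  x4 = (-3 - (-2)·-0.2559 - (-2)·-0.5991 - (4)·0.5969) / (11) = -0.6452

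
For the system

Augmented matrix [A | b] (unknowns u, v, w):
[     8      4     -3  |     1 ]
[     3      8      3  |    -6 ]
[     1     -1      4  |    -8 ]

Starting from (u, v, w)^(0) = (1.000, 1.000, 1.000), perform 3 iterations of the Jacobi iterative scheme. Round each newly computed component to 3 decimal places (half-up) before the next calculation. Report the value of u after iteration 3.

-0.766

Iteration 1:
  u = (1 - (4)·1.000 - (-3)·1.000) / (8) = 0.000
  v = (-6 - (3)·1.000 - (3)·1.000) / (8) = -1.500
  w = (-8 - (1)·1.000 - (-1)·1.000) / (4) = -2.000
Iteration 2:
  u = (1 - (4)·-1.500 - (-3)·-2.000) / (8) = 0.125
  v = (-6 - (3)·0.000 - (3)·-2.000) / (8) = 0.000
  w = (-8 - (1)·0.000 - (-1)·-1.500) / (4) = -2.375
Iteration 3:
  u = (1 - (4)·0.000 - (-3)·-2.375) / (8) = -0.766
  v = (-6 - (3)·0.125 - (3)·-2.375) / (8) = 0.094
  w = (-8 - (1)·0.125 - (-1)·0.000) / (4) = -2.031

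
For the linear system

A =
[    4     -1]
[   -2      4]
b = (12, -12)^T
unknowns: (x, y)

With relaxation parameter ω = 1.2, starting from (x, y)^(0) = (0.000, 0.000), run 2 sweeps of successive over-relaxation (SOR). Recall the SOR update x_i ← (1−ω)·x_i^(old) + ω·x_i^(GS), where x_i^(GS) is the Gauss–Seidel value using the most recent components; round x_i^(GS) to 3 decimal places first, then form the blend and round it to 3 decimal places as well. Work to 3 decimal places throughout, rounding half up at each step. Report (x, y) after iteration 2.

(2.448, -1.843)

Iteration 1:
  x: GS value = (12 - (-1)·0.000) / (4) = 3.000;  x ← (1−ω)·0.000 + ω·3.000 = 3.600
  y: GS value = (-12 - (-2)·3.600) / (4) = -1.200;  y ← (1−ω)·0.000 + ω·-1.200 = -1.440
Iteration 2:
  x: GS value = (12 - (-1)·-1.440) / (4) = 2.640;  x ← (1−ω)·3.600 + ω·2.640 = 2.448
  y: GS value = (-12 - (-2)·2.448) / (4) = -1.776;  y ← (1−ω)·-1.440 + ω·-1.776 = -1.843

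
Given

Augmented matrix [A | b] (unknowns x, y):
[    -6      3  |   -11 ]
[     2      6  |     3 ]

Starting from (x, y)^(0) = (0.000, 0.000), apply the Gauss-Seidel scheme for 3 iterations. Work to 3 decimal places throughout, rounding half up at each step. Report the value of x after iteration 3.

Iteration 1:
  x = (-11 - (3)·0.000) / (-6) = 1.833
  y = (3 - (2)·1.833) / (6) = -0.111
Iteration 2:
  x = (-11 - (3)·-0.111) / (-6) = 1.778
  y = (3 - (2)·1.778) / (6) = -0.093
Iteration 3:
  x = (-11 - (3)·-0.093) / (-6) = 1.787
  y = (3 - (2)·1.787) / (6) = -0.096

1.787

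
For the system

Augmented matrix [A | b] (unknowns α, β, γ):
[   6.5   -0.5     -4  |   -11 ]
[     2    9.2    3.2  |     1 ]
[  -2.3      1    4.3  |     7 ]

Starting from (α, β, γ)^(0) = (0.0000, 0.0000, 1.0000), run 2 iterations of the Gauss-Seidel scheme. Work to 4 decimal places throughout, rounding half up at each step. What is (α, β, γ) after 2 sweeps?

Iteration 1:
  α = (-11 - (-0.5)·0.0000 - (-4)·1.0000) / (6.5) = -1.0769
  β = (1 - (2)·-1.0769 - (3.2)·1.0000) / (9.2) = -0.0050
  γ = (7 - (-2.3)·-1.0769 - (1)·-0.0050) / (4.3) = 1.0531
Iteration 2:
  α = (-11 - (-0.5)·-0.0050 - (-4)·1.0531) / (6.5) = -1.0446
  β = (1 - (2)·-1.0446 - (3.2)·1.0531) / (9.2) = -0.0305
  γ = (7 - (-2.3)·-1.0446 - (1)·-0.0305) / (4.3) = 1.0763

(-1.0446, -0.0305, 1.0763)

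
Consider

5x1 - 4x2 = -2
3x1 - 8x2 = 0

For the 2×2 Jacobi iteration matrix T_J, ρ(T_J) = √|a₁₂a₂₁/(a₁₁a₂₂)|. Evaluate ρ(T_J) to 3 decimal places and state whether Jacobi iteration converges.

a₁₂a₂₁/(a₁₁a₂₂) = (-4)·(3) / ((5)·(-8)) = 0.300000
ρ = √|0.300000| = √0.300000 = 0.548
ρ < 1, so Jacobi converges

0.548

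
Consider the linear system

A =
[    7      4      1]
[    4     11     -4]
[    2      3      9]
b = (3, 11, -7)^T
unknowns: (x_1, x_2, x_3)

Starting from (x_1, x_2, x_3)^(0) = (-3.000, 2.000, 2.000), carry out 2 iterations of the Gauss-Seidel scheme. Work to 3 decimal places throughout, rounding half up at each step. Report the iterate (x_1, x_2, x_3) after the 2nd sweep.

Iteration 1:
  x_1 = (3 - (4)·2.000 - (1)·2.000) / (7) = -1.000
  x_2 = (11 - (4)·-1.000 - (-4)·2.000) / (11) = 2.091
  x_3 = (-7 - (2)·-1.000 - (3)·2.091) / (9) = -1.253
Iteration 2:
  x_1 = (3 - (4)·2.091 - (1)·-1.253) / (7) = -0.587
  x_2 = (11 - (4)·-0.587 - (-4)·-1.253) / (11) = 0.758
  x_3 = (-7 - (2)·-0.587 - (3)·0.758) / (9) = -0.900

(-0.587, 0.758, -0.900)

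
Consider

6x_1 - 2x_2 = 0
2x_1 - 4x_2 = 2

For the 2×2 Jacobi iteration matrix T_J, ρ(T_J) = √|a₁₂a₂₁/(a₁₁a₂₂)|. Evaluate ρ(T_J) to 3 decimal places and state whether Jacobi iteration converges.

0.408

a₁₂a₂₁/(a₁₁a₂₂) = (-2)·(2) / ((6)·(-4)) = 0.166667
ρ = √|0.166667| = √0.166667 = 0.408
ρ < 1, so Jacobi converges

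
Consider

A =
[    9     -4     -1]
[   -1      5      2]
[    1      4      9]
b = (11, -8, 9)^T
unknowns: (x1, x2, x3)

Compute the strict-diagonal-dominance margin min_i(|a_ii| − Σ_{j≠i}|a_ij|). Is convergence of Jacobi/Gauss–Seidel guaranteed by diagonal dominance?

row 1: |9| − (4+1) = 4
row 2: |5| − (1+2) = 2
row 3: |9| − (1+4) = 4
minimum over rows = 2 → strictly diagonally dominant (convergence guaranteed)

2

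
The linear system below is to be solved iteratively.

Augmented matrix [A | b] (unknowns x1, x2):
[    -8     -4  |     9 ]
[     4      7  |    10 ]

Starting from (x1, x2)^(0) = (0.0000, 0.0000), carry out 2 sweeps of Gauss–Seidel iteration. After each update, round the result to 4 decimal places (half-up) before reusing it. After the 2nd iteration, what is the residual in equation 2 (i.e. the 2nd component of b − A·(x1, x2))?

-0.0003

Iteration 1:
  x1 = (9 - (-4)·0.0000) / (-8) = -1.1250
  x2 = (10 - (4)·-1.1250) / (7) = 2.0714
Iteration 2:
  x1 = (9 - (-4)·2.0714) / (-8) = -2.1607
  x2 = (10 - (4)·-2.1607) / (7) = 2.6633
Residual b − A·x = (2.3676, -0.0003)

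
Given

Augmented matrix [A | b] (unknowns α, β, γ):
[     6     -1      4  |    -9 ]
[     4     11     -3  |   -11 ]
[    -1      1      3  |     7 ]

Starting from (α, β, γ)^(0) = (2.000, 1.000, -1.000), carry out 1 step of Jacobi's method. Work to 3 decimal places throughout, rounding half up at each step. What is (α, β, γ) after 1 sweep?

(-0.667, -2.000, 2.667)

Iteration 1:
  α = (-9 - (-1)·1.000 - (4)·-1.000) / (6) = -0.667
  β = (-11 - (4)·2.000 - (-3)·-1.000) / (11) = -2.000
  γ = (7 - (-1)·2.000 - (1)·1.000) / (3) = 2.667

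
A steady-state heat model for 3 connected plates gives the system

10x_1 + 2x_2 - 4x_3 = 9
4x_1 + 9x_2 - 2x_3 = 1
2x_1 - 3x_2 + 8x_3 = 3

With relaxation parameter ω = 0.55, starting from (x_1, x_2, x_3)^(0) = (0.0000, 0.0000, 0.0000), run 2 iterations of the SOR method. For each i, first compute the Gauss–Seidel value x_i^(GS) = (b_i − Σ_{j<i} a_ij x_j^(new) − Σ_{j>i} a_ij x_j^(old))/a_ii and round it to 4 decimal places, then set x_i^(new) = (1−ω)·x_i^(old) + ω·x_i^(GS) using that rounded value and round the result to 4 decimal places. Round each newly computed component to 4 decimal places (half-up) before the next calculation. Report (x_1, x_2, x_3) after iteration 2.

(0.7520, -0.1343, 0.1317)

Iteration 1:
  x_1: GS value = (9 - (2)·0.0000 - (-4)·0.0000) / (10) = 0.9000;  x_1 ← (1−ω)·0.0000 + ω·0.9000 = 0.4950
  x_2: GS value = (1 - (4)·0.4950 - (-2)·0.0000) / (9) = -0.1089;  x_2 ← (1−ω)·0.0000 + ω·-0.1089 = -0.0599
  x_3: GS value = (3 - (2)·0.4950 - (-3)·-0.0599) / (8) = 0.2288;  x_3 ← (1−ω)·0.0000 + ω·0.2288 = 0.1258
Iteration 2:
  x_1: GS value = (9 - (2)·-0.0599 - (-4)·0.1258) / (10) = 0.9623;  x_1 ← (1−ω)·0.4950 + ω·0.9623 = 0.7520
  x_2: GS value = (1 - (4)·0.7520 - (-2)·0.1258) / (9) = -0.1952;  x_2 ← (1−ω)·-0.0599 + ω·-0.1952 = -0.1343
  x_3: GS value = (3 - (2)·0.7520 - (-3)·-0.1343) / (8) = 0.1366;  x_3 ← (1−ω)·0.1258 + ω·0.1366 = 0.1317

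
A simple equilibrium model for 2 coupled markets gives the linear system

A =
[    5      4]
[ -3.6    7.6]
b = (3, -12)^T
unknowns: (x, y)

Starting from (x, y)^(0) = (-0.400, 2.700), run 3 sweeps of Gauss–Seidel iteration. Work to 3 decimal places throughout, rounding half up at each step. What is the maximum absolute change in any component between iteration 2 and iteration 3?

Iteration 1:
  x = (3 - (4)·2.700) / (5) = -1.560
  y = (-12 - (-3.6)·-1.560) / (7.6) = -2.318
Iteration 2:
  x = (3 - (4)·-2.318) / (5) = 2.454
  y = (-12 - (-3.6)·2.454) / (7.6) = -0.417
Iteration 3:
  x = (3 - (4)·-0.417) / (5) = 0.934
  y = (-12 - (-3.6)·0.934) / (7.6) = -1.137
Change: (-1.520, -0.720) → max |·| = 1.520

1.520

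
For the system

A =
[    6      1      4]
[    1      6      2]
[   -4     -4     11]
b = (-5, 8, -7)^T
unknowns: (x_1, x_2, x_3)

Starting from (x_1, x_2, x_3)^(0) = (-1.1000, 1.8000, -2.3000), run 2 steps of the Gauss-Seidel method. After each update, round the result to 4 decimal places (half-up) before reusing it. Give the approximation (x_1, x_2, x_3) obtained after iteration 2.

(-1.3379, 1.4735, -0.5871)

Iteration 1:
  x_1 = (-5 - (1)·1.8000 - (4)·-2.3000) / (6) = 0.4000
  x_2 = (8 - (1)·0.4000 - (2)·-2.3000) / (6) = 2.0333
  x_3 = (-7 - (-4)·0.4000 - (-4)·2.0333) / (11) = 0.2485
Iteration 2:
  x_1 = (-5 - (1)·2.0333 - (4)·0.2485) / (6) = -1.3379
  x_2 = (8 - (1)·-1.3379 - (2)·0.2485) / (6) = 1.4735
  x_3 = (-7 - (-4)·-1.3379 - (-4)·1.4735) / (11) = -0.5871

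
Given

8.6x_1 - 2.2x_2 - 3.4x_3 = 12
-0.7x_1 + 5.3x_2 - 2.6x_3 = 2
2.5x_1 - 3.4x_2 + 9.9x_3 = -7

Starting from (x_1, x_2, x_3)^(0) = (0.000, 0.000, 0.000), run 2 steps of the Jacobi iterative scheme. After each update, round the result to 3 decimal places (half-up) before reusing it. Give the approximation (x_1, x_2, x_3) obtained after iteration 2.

(1.212, 0.215, -0.930)

Iteration 1:
  x_1 = (12 - (-2.2)·0.000 - (-3.4)·0.000) / (8.6) = 1.395
  x_2 = (2 - (-0.7)·0.000 - (-2.6)·0.000) / (5.3) = 0.377
  x_3 = (-7 - (2.5)·0.000 - (-3.4)·0.000) / (9.9) = -0.707
Iteration 2:
  x_1 = (12 - (-2.2)·0.377 - (-3.4)·-0.707) / (8.6) = 1.212
  x_2 = (2 - (-0.7)·1.395 - (-2.6)·-0.707) / (5.3) = 0.215
  x_3 = (-7 - (2.5)·1.395 - (-3.4)·0.377) / (9.9) = -0.930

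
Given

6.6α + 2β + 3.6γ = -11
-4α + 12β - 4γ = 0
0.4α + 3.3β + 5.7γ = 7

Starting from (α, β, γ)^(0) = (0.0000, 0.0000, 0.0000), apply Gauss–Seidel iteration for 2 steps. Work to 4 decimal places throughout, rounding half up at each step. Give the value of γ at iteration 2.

1.5400

Iteration 1:
  α = (-11 - (2)·0.0000 - (3.6)·0.0000) / (6.6) = -1.6667
  β = (0 - (-4)·-1.6667 - (-4)·0.0000) / (12) = -0.5556
  γ = (7 - (0.4)·-1.6667 - (3.3)·-0.5556) / (5.7) = 1.6667
Iteration 2:
  α = (-11 - (2)·-0.5556 - (3.6)·1.6667) / (6.6) = -2.4074
  β = (0 - (-4)·-2.4074 - (-4)·1.6667) / (12) = -0.2469
  γ = (7 - (0.4)·-2.4074 - (3.3)·-0.2469) / (5.7) = 1.5400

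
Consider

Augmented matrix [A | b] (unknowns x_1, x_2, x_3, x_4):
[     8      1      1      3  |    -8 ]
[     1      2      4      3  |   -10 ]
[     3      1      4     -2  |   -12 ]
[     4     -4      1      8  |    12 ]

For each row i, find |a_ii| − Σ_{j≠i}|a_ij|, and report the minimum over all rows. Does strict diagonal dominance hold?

row 1: |8| − (1+1+3) = 3
row 2: |2| − (1+4+3) = -6
row 3: |4| − (3+1+2) = -2
row 4: |8| − (4+4+1) = -1
minimum over rows = -6 → not strictly diagonally dominant

-6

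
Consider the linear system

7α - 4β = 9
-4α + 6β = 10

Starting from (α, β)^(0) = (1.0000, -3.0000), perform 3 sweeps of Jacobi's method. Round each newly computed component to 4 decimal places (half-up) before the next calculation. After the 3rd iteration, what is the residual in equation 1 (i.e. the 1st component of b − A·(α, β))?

Iteration 1:
  α = (9 - (-4)·-3.0000) / (7) = -0.4286
  β = (10 - (-4)·1.0000) / (6) = 2.3333
Iteration 2:
  α = (9 - (-4)·2.3333) / (7) = 2.6190
  β = (10 - (-4)·-0.4286) / (6) = 1.3809
Iteration 3:
  α = (9 - (-4)·1.3809) / (7) = 2.0748
  β = (10 - (-4)·2.6190) / (6) = 3.4127
Residual b − A·x = (8.1272, -2.1770)

8.1272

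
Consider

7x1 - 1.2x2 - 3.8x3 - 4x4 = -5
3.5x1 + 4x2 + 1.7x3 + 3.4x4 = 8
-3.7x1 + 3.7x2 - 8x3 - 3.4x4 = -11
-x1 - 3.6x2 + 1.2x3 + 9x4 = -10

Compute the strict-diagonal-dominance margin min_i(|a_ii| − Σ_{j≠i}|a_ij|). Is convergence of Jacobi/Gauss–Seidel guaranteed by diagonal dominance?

row 1: |7| − (1.2+3.8+4) = -2
row 2: |4| − (3.5+1.7+3.4) = -4.6
row 3: |-8| − (3.7+3.7+3.4) = -2.8
row 4: |9| − (1+3.6+1.2) = 3.2
minimum over rows = -4.6 → not strictly diagonally dominant

-4.6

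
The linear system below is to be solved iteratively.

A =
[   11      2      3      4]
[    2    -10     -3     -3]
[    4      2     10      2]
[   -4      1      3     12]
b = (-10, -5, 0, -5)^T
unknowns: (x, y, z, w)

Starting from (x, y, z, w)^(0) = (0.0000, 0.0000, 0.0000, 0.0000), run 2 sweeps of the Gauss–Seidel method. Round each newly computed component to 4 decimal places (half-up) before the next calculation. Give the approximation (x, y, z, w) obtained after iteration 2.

Iteration 1:
  x = (-10 - (2)·0.0000 - (3)·0.0000 - (4)·0.0000) / (11) = -0.9091
  y = (-5 - (2)·-0.9091 - (-3)·0.0000 - (-3)·0.0000) / (-10) = 0.3182
  z = (0 - (4)·-0.9091 - (2)·0.3182 - (2)·0.0000) / (10) = 0.3000
  w = (-5 - (-4)·-0.9091 - (1)·0.3182 - (3)·0.3000) / (12) = -0.8212
Iteration 2:
  x = (-10 - (2)·0.3182 - (3)·0.3000 - (4)·-0.8212) / (11) = -0.7501
  y = (-5 - (2)·-0.7501 - (-3)·0.3000 - (-3)·-0.8212) / (-10) = 0.5063
  z = (0 - (4)·-0.7501 - (2)·0.5063 - (2)·-0.8212) / (10) = 0.3630
  w = (-5 - (-4)·-0.7501 - (1)·0.5063 - (3)·0.3630) / (12) = -0.7996

(-0.7501, 0.5063, 0.3630, -0.7996)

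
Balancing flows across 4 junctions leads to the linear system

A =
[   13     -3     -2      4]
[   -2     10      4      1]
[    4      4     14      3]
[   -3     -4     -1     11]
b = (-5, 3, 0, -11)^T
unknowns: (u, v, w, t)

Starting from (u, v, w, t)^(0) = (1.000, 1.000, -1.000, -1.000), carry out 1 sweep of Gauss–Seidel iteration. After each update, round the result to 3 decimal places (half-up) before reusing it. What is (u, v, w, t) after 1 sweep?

(0.000, 0.800, -0.014, -0.710)

Iteration 1:
  u = (-5 - (-3)·1.000 - (-2)·-1.000 - (4)·-1.000) / (13) = 0.000
  v = (3 - (-2)·0.000 - (4)·-1.000 - (1)·-1.000) / (10) = 0.800
  w = (0 - (4)·0.000 - (4)·0.800 - (3)·-1.000) / (14) = -0.014
  t = (-11 - (-3)·0.000 - (-4)·0.800 - (-1)·-0.014) / (11) = -0.710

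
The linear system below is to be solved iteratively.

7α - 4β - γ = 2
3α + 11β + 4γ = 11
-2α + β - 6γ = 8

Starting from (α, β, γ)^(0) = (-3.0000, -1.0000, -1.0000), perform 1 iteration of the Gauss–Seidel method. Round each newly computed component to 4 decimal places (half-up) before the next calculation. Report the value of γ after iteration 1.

-0.9437

Iteration 1:
  α = (2 - (-4)·-1.0000 - (-1)·-1.0000) / (7) = -0.4286
  β = (11 - (3)·-0.4286 - (4)·-1.0000) / (11) = 1.4805
  γ = (8 - (-2)·-0.4286 - (1)·1.4805) / (-6) = -0.9437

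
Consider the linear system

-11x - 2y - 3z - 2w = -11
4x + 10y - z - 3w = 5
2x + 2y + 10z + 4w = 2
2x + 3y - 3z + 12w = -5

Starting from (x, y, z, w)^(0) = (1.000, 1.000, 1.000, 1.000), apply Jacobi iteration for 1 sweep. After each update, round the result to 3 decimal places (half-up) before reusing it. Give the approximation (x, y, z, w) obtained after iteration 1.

Iteration 1:
  x = (-11 - (-2)·1.000 - (-3)·1.000 - (-2)·1.000) / (-11) = 0.364
  y = (5 - (4)·1.000 - (-1)·1.000 - (-3)·1.000) / (10) = 0.500
  z = (2 - (2)·1.000 - (2)·1.000 - (4)·1.000) / (10) = -0.600
  w = (-5 - (2)·1.000 - (3)·1.000 - (-3)·1.000) / (12) = -0.583

(0.364, 0.500, -0.600, -0.583)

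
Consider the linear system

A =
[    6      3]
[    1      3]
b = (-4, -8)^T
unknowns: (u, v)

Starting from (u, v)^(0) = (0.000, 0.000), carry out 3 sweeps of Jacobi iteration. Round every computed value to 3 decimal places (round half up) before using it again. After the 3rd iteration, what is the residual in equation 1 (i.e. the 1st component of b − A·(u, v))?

Iteration 1:
  u = (-4 - (3)·0.000) / (6) = -0.667
  v = (-8 - (1)·0.000) / (3) = -2.667
Iteration 2:
  u = (-4 - (3)·-2.667) / (6) = 0.667
  v = (-8 - (1)·-0.667) / (3) = -2.444
Iteration 3:
  u = (-4 - (3)·-2.444) / (6) = 0.555
  v = (-8 - (1)·0.667) / (3) = -2.889
Residual b − A·x = (1.337, 0.112)

1.337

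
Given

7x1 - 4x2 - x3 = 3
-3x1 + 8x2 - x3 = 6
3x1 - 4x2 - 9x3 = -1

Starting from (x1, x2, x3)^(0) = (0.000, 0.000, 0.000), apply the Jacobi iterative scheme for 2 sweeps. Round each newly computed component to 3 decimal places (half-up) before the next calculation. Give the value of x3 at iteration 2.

Iteration 1:
  x1 = (3 - (-4)·0.000 - (-1)·0.000) / (7) = 0.429
  x2 = (6 - (-3)·0.000 - (-1)·0.000) / (8) = 0.750
  x3 = (-1 - (3)·0.000 - (-4)·0.000) / (-9) = 0.111
Iteration 2:
  x1 = (3 - (-4)·0.750 - (-1)·0.111) / (7) = 0.873
  x2 = (6 - (-3)·0.429 - (-1)·0.111) / (8) = 0.925
  x3 = (-1 - (3)·0.429 - (-4)·0.750) / (-9) = -0.079

-0.079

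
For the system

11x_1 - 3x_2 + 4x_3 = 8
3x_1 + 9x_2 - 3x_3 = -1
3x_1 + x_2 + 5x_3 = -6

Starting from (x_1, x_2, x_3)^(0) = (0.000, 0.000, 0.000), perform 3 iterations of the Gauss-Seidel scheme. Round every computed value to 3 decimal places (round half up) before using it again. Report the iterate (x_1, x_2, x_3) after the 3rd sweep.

(1.068, -1.038, -1.633)

Iteration 1:
  x_1 = (8 - (-3)·0.000 - (4)·0.000) / (11) = 0.727
  x_2 = (-1 - (3)·0.727 - (-3)·0.000) / (9) = -0.353
  x_3 = (-6 - (3)·0.727 - (1)·-0.353) / (5) = -1.566
Iteration 2:
  x_1 = (8 - (-3)·-0.353 - (4)·-1.566) / (11) = 1.200
  x_2 = (-1 - (3)·1.200 - (-3)·-1.566) / (9) = -1.033
  x_3 = (-6 - (3)·1.200 - (1)·-1.033) / (5) = -1.713
Iteration 3:
  x_1 = (8 - (-3)·-1.033 - (4)·-1.713) / (11) = 1.068
  x_2 = (-1 - (3)·1.068 - (-3)·-1.713) / (9) = -1.038
  x_3 = (-6 - (3)·1.068 - (1)·-1.038) / (5) = -1.633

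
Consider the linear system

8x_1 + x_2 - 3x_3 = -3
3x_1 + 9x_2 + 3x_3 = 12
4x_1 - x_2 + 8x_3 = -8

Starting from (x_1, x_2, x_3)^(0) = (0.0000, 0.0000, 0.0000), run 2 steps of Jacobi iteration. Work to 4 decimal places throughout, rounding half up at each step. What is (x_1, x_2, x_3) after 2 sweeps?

(-0.9167, 1.7917, -0.6458)

Iteration 1:
  x_1 = (-3 - (1)·0.0000 - (-3)·0.0000) / (8) = -0.3750
  x_2 = (12 - (3)·0.0000 - (3)·0.0000) / (9) = 1.3333
  x_3 = (-8 - (4)·0.0000 - (-1)·0.0000) / (8) = -1.0000
Iteration 2:
  x_1 = (-3 - (1)·1.3333 - (-3)·-1.0000) / (8) = -0.9167
  x_2 = (12 - (3)·-0.3750 - (3)·-1.0000) / (9) = 1.7917
  x_3 = (-8 - (4)·-0.3750 - (-1)·1.3333) / (8) = -0.6458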